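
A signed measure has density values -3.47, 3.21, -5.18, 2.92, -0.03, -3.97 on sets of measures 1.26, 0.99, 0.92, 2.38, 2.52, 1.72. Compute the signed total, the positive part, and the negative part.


Step 1: Compute signed measure on each set:
  Set 1: -3.47 * 1.26 = -4.3722
  Set 2: 3.21 * 0.99 = 3.1779
  Set 3: -5.18 * 0.92 = -4.7656
  Set 4: 2.92 * 2.38 = 6.9496
  Set 5: -0.03 * 2.52 = -0.0756
  Set 6: -3.97 * 1.72 = -6.8284
Step 2: Total signed measure = (-4.3722) + (3.1779) + (-4.7656) + (6.9496) + (-0.0756) + (-6.8284)
     = -5.9143
Step 3: Positive part mu+(X) = sum of positive contributions = 10.1275
Step 4: Negative part mu-(X) = |sum of negative contributions| = 16.0418


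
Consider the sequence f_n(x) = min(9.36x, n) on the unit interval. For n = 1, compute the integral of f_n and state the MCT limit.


f(x) = 9.36x on [0,1]; f_n(x) = min(9.36x, n). At n = 1:
Step 1: f(x) reaches 1 at x = 1/9.36 = 0.106838
Step 2: integral(f_1) = integral(9.36x, 0, 0.106838) + integral(1, 0.106838, 1)
       = 9.36*0.106838^2/2 + 1*(1 - 0.106838)
       = 0.053419 + 0.893162
       = 0.946581
Step 3: As n -> infinity, f_n increases to f, so by MCT integral(f_n) -> integral(f) = 9.36/2 = 4.68.
Convergence: integral(f_1) = 0.946581 -> 4.68 as n -> infinity


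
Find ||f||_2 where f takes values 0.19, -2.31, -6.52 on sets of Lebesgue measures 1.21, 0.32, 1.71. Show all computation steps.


Step 1: Compute |f_i|^2 for each value:
  |0.19|^2 = 0.0361
  |-2.31|^2 = 5.3361
  |-6.52|^2 = 42.5104
Step 2: Multiply by measures and sum:
  0.0361 * 1.21 = 0.043681
  5.3361 * 0.32 = 1.707552
  42.5104 * 1.71 = 72.692784
Sum = 0.043681 + 1.707552 + 72.692784 = 74.444017
Step 3: Take the p-th root:
||f||_2 = (74.444017)^(1/2) = 8.628095


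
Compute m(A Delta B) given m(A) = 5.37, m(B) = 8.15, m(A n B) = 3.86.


m(A Delta B) = m(A) + m(B) - 2*m(A n B)
= 5.37 + 8.15 - 2*3.86
= 5.37 + 8.15 - 7.72
= 5.8


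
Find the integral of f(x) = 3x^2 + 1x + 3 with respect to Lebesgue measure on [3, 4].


The Lebesgue integral of a Riemann-integrable function agrees with the Riemann integral.
Antiderivative F(x) = (3/3)x^3 + (1/2)x^2 + 3x
F(4) = (3/3)*4^3 + (1/2)*4^2 + 3*4
     = (3/3)*64 + (1/2)*16 + 3*4
     = 64 + 8 + 12
     = 84
F(3) = 40.5
Integral = F(4) - F(3) = 84 - 40.5 = 43.5


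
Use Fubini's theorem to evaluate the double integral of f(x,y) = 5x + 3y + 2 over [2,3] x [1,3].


By Fubini, integrate in x first, then y.
Step 1: Fix y, integrate over x in [2,3]:
  integral(5x + 3y + 2, x=2..3)
  = 5*(3^2 - 2^2)/2 + (3y + 2)*(3 - 2)
  = 12.5 + (3y + 2)*1
  = 12.5 + 3y + 2
  = 14.5 + 3y
Step 2: Integrate over y in [1,3]:
  integral(14.5 + 3y, y=1..3)
  = 14.5*2 + 3*(3^2 - 1^2)/2
  = 29 + 12
  = 41


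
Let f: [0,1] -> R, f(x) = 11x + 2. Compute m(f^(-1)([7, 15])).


f^(-1)([7, 15]) = {x : 7 <= 11x + 2 <= 15}
Solving: (7 - 2)/11 <= x <= (15 - 2)/11
= [0.454545, 1.181818]
Intersecting with [0,1]: [0.454545, 1]
Measure = 1 - 0.454545 = 0.545455


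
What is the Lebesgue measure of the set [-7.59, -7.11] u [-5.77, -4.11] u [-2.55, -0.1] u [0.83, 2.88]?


For pairwise disjoint intervals, m(union) = sum of lengths.
= (-7.11 - -7.59) + (-4.11 - -5.77) + (-0.1 - -2.55) + (2.88 - 0.83)
= 0.48 + 1.66 + 2.45 + 2.05
= 6.64


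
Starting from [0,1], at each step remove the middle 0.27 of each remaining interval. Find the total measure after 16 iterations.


Step 1: At each step, fraction remaining = 1 - 0.27 = 0.73
Step 2: After 16 steps, measure = (0.73)^16
Result = 0.006504


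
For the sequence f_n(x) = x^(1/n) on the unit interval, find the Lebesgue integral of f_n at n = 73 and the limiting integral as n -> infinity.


At n = 73: f_73(x) = x^(1/73).
Step 1: integral(x^(1/73), 0, 1) = [x^(1/73+1) / (1/73+1)] from 0 to 1
     = 1 / (1/73 + 1) = 1 / ((73+1)/73) = 73/(73+1)
     = 73/74 = 0.986486
Step 2: As n -> infinity, f_n(x) = x^(1/n) -> 1 for x in (0,1], and f_n is increasing in n.
By MCT, lim_n integral(f_n) = integral(lim_n f_n) = integral(1, 0, 1) = 1.
Step 3: Verify convergence: 73/74 = 0.986486 -> 1


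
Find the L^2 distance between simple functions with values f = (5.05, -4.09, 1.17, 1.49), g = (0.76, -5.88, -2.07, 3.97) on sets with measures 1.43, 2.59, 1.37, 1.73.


Step 1: Compute differences f_i - g_i:
  5.05 - 0.76 = 4.29
  -4.09 - -5.88 = 1.79
  1.17 - -2.07 = 3.24
  1.49 - 3.97 = -2.48
Step 2: Compute |diff|^2 * measure for each set:
  |4.29|^2 * 1.43 = 18.4041 * 1.43 = 26.317863
  |1.79|^2 * 2.59 = 3.2041 * 2.59 = 8.298619
  |3.24|^2 * 1.37 = 10.4976 * 1.37 = 14.381712
  |-2.48|^2 * 1.73 = 6.1504 * 1.73 = 10.640192
Step 3: Sum = 59.638386
Step 4: ||f-g||_2 = (59.638386)^(1/2) = 7.722589


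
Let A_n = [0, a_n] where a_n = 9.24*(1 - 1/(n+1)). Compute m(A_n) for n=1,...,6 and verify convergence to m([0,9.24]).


By continuity of measure from below: if A_n increases to A, then m(A_n) -> m(A).
Here A = [0, 9.24], so m(A) = 9.24
Step 1: a_1 = 9.24*(1 - 1/2) = 4.62, m(A_1) = 4.62
Step 2: a_2 = 9.24*(1 - 1/3) = 6.16, m(A_2) = 6.16
Step 3: a_3 = 9.24*(1 - 1/4) = 6.93, m(A_3) = 6.93
Step 4: a_4 = 9.24*(1 - 1/5) = 7.392, m(A_4) = 7.392
Step 5: a_5 = 9.24*(1 - 1/6) = 7.7, m(A_5) = 7.7
Step 6: a_6 = 9.24*(1 - 1/7) = 7.92, m(A_6) = 7.92
Limit: m(A_n) -> m([0,9.24]) = 9.24


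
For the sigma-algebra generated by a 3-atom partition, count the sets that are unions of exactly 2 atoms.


Each element of F is a union of some subset of the 3 atoms.
Elements that are unions of exactly 2 atoms correspond to 2-element subsets of the 3 atoms.
Count = C(3, 2) = 3! / (2! * 1!) = 3.


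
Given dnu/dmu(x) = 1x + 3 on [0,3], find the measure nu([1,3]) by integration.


nu(A) = integral_A (dnu/dmu) dmu = integral_1^3 (1x + 3) dx
Step 1: Antiderivative F(x) = (1/2)x^2 + 3x
Step 2: F(3) = (1/2)*3^2 + 3*3 = 4.5 + 9 = 13.5
Step 3: F(1) = (1/2)*1^2 + 3*1 = 0.5 + 3 = 3.5
Step 4: nu([1,3]) = F(3) - F(1) = 13.5 - 3.5 = 10


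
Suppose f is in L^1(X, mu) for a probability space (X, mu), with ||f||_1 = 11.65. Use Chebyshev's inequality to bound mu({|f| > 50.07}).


Chebyshev/Markov inequality: mu(|f| > eps) <= (||f||_p / eps)^p
Step 1: ||f||_1 / eps = 11.65 / 50.07 = 0.232674
Step 2: Raise to power p = 1:
  (0.232674)^1 = 0.232674
Step 3: Therefore mu(|f| > 50.07) <= 0.232674


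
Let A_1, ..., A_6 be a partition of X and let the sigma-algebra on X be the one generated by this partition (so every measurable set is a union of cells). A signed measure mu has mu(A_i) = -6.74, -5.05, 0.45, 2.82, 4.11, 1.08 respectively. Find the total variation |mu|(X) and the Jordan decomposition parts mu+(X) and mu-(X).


Step 1: Every measurable set is a union of atoms (the cells / points), so a Hahn decomposition is
  obtained by grouping atoms by sign: P = union of atoms with mu > 0, N = union of the remaining atoms.
  Atoms in P (indices): 3, 4, 5, 6;  atoms in N (indices): 1, 2
  Positive values: 0.45, 2.82, 4.11, 1.08
  Negative values: -6.74, -5.05
Step 2: mu+(X) = mu(P) = sum of positive atom values = 8.46
Step 3: mu-(X) = -mu(N) = sum of |negative atom values| = 11.79
Step 4: |mu|(X) = mu+(X) + mu-(X) = 8.46 + 11.79 = 20.25


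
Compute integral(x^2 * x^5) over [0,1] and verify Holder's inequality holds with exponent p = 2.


Step 1: Exact integral of f*g = integral(x^7, 0, 1) = 1/8
     = 0.125
Step 2: Holder bound with p=2, q=2:
  ||f||_p = (integral x^4 dx)^(1/2) = (1/5)^(1/2) = 0.447214
  ||g||_q = (integral x^10 dx)^(1/2) = (1/11)^(1/2) = 0.301511
Step 3: Holder bound = ||f||_p * ||g||_q = 0.447214 * 0.301511 = 0.13484
Verification: 0.125 <= 0.13484 (Holder holds)


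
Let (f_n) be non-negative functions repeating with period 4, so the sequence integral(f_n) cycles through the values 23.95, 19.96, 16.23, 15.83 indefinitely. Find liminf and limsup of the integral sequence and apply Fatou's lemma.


The sequence (integral(f_n)) is periodic with period 4, repeating the values 23.95, 19.96, 16.23, 15.83 indefinitely.
Step 1: For a periodic sequence, every tail (a_m, a_(m+1), ...) contains all 4 period values infinitely often.
Step 2: Hence inf of every tail = min of the period values = min(23.95, 19.96, 16.23, 15.83) = 15.83.
        liminf_n integral(f_n) = sup over m of (inf of tail from m) = 15.83.
Step 3: Similarly sup of every tail = max of the period values = 23.95.
        limsup_n integral(f_n) = 23.95.
Step 4: Fatou's lemma: integral(liminf_n f_n) <= liminf_n integral(f_n) = 15.83.
        So the integral of the pointwise liminf is at most 15.83.


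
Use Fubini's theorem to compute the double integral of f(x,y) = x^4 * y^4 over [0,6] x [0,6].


By Fubini's theorem, the double integral factors as a product of single integrals:
Step 1: integral_0^6 x^4 dx = [x^5/5] from 0 to 6
     = 6^5/5 = 1555.2
Step 2: integral_0^6 y^4 dy = [y^5/5] from 0 to 6
     = 6^5/5 = 1555.2
Step 3: Double integral = 1555.2 * 1555.2 = 2.418647e+06


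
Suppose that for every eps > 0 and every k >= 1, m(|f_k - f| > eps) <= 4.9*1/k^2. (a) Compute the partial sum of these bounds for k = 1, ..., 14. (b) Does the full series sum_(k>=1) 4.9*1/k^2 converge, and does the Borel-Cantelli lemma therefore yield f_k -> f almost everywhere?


Step 1: List the terms 4.9*1/k^2 for k = 1 to 14:
  k=1: 4.9
  k=2: 1.225
  k=3: 0.544444
  k=4: 0.30625
  k=5: 0.196
  k=6: 0.136111
  k=7: 0.1
  k=8: 0.076563
  k=9: 0.060494
  k=10: 0.049
  k=11: 0.040496
  k=12: 0.034028
  k=13: 0.028994
  k=14: 0.025
Step 2: Partial sum = 4.9 + 1.225 + 0.544444 + 0.30625 + 0.196 + 0.136111 + 0.1 + 0.076563 + 0.060494 + 0.049 + 0.040496 + 0.034028 + 0.028994 + 0.025
     = 7.72238
Step 3: The full series sum_(k>=1) 4.9*1/k^2 converges (p-series with p = 2 > 1; a constant multiple of a convergent series converges).
Step 4: Fix eps > 0. Since sum_k m(|f_k - f| > eps) < infinity, the Borel-Cantelli lemma gives
        m(limsup_k {|f_k - f| > eps}) = 0, i.e. for a.e. x, |f_k(x) - f(x)| <= eps for all large k.
        Applying this with eps = 1/j for j = 1, 2, ... and intersecting the countably many full-measure sets,
        for a.e. x we get limsup_k |f_k(x) - f(x)| <= 1/j for every j, hence f_k -> f almost everywhere.
Conclusion: series converges; Borel-Cantelli yields f_k -> f a.e.


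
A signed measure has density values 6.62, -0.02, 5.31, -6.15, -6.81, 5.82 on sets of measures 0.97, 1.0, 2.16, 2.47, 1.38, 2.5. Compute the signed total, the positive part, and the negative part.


Step 1: Compute signed measure on each set:
  Set 1: 6.62 * 0.97 = 6.4214
  Set 2: -0.02 * 1.0 = -0.02
  Set 3: 5.31 * 2.16 = 11.4696
  Set 4: -6.15 * 2.47 = -15.1905
  Set 5: -6.81 * 1.38 = -9.3978
  Set 6: 5.82 * 2.5 = 14.55
Step 2: Total signed measure = (6.4214) + (-0.02) + (11.4696) + (-15.1905) + (-9.3978) + (14.55)
     = 7.8327
Step 3: Positive part mu+(X) = sum of positive contributions = 32.441
Step 4: Negative part mu-(X) = |sum of negative contributions| = 24.6083


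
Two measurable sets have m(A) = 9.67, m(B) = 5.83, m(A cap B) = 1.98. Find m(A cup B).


By inclusion-exclusion: m(A u B) = m(A) + m(B) - m(A n B)
= 9.67 + 5.83 - 1.98
= 13.52


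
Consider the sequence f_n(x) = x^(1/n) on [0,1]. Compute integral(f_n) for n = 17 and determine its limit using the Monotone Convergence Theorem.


At n = 17: f_17(x) = x^(1/17).
Step 1: integral(x^(1/17), 0, 1) = [x^(1/17+1) / (1/17+1)] from 0 to 1
     = 1 / (1/17 + 1) = 1 / ((17+1)/17) = 17/(17+1)
     = 17/18 = 0.944444
Step 2: As n -> infinity, f_n(x) = x^(1/n) -> 1 for x in (0,1], and f_n is increasing in n.
By MCT, lim_n integral(f_n) = integral(lim_n f_n) = integral(1, 0, 1) = 1.
Step 3: Verify convergence: 17/18 = 0.944444 -> 1


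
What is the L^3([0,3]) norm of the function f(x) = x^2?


Step 1: ||f||_3 = (integral_0^3 |x^2|^3 dx)^(1/3)
     = (integral_0^3 x^6 dx)^(1/3)
Step 2: integral_0^3 x^6 dx = [x^7/(7)] from 0 to 3 = 3^7/7
     = 2187/7 = 312.428571
Step 3: ||f||_3 = (312.428571)^(1/3) = 6.785527


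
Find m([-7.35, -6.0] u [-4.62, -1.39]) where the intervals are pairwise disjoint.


For pairwise disjoint intervals, m(union) = sum of lengths.
= (-6.0 - -7.35) + (-1.39 - -4.62)
= 1.35 + 3.23
= 4.58


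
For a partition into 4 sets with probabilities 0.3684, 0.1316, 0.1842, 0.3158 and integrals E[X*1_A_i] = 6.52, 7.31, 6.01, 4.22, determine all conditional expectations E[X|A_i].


For each cell A_i: E[X|A_i] = E[X*1_A_i] / P(A_i)
Step 1: E[X|A_1] = 6.52 / 0.3684 = 17.698154
Step 2: E[X|A_2] = 7.31 / 0.1316 = 55.547112
Step 3: E[X|A_3] = 6.01 / 0.1842 = 32.627579
Step 4: E[X|A_4] = 4.22 / 0.3158 = 13.362888
Verification: E[X] = sum E[X*1_A_i] = 6.52 + 7.31 + 6.01 + 4.22 = 24.06


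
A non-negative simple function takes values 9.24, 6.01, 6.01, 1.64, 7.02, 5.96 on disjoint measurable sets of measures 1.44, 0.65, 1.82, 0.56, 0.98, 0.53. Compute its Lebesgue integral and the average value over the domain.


Step 1: Integral = sum(value_i * measure_i)
= 9.24*1.44 + 6.01*0.65 + 6.01*1.82 + 1.64*0.56 + 7.02*0.98 + 5.96*0.53
= 13.3056 + 3.9065 + 10.9382 + 0.9184 + 6.8796 + 3.1588
= 39.1071
Step 2: Total measure of domain = 1.44 + 0.65 + 1.82 + 0.56 + 0.98 + 0.53 = 5.98
Step 3: Average value = 39.1071 / 5.98 = 6.539649


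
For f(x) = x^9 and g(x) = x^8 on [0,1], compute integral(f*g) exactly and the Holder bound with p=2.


Step 1: Exact integral of f*g = integral(x^17, 0, 1) = 1/18
     = 0.055556
Step 2: Holder bound with p=2, q=2:
  ||f||_p = (integral x^18 dx)^(1/2) = (1/19)^(1/2) = 0.229416
  ||g||_q = (integral x^16 dx)^(1/2) = (1/17)^(1/2) = 0.242536
Step 3: Holder bound = ||f||_p * ||g||_q = 0.229416 * 0.242536 = 0.055641
Verification: 0.055556 <= 0.055641 (Holder holds)


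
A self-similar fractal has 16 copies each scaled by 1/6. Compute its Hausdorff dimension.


For a self-similar set with N copies scaled by 1/r:
dim_H = log(N)/log(r) = log(16)/log(6)
= 2.772589/1.791759
= 1.547411


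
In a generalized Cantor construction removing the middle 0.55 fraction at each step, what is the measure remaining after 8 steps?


Step 1: At each step, fraction remaining = 1 - 0.55 = 0.45
Step 2: After 8 steps, measure = (0.45)^8
Result = 0.001682


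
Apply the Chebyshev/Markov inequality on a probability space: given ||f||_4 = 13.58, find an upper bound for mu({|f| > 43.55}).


Chebyshev/Markov inequality: mu(|f| > eps) <= (||f||_p / eps)^p
Step 1: ||f||_4 / eps = 13.58 / 43.55 = 0.311825
Step 2: Raise to power p = 4:
  (0.311825)^4 = 0.009455
Step 3: Therefore mu(|f| > 43.55) <= 0.009455


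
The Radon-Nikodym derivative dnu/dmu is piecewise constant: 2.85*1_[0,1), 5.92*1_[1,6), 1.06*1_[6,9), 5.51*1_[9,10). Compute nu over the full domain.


Integrate each piece of the Radon-Nikodym derivative:
Step 1: integral_0^1 2.85 dx = 2.85*(1-0) = 2.85*1 = 2.85
Step 2: integral_1^6 5.92 dx = 5.92*(6-1) = 5.92*5 = 29.6
Step 3: integral_6^9 1.06 dx = 1.06*(9-6) = 1.06*3 = 3.18
Step 4: integral_9^10 5.51 dx = 5.51*(10-9) = 5.51*1 = 5.51
Total: 2.85 + 29.6 + 3.18 + 5.51 = 41.14


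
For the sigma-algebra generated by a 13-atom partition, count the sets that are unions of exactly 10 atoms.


Each element of F is a union of some subset of the 13 atoms.
Elements that are unions of exactly 10 atoms correspond to 10-element subsets of the 13 atoms.
Count = C(13, 10) = 13! / (10! * 3!) = 286.


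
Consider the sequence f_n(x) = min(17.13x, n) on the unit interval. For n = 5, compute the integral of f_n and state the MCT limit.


f(x) = 17.13x on [0,1]; f_n(x) = min(17.13x, n). At n = 5:
Step 1: f(x) reaches 5 at x = 5/17.13 = 0.291886
Step 2: integral(f_5) = integral(17.13x, 0, 0.291886) + integral(5, 0.291886, 1)
       = 17.13*0.291886^2/2 + 5*(1 - 0.291886)
       = 0.729714 + 3.540572
       = 4.270286
Step 3: As n -> infinity, f_n increases to f, so by MCT integral(f_n) -> integral(f) = 17.13/2 = 8.565.
Convergence: integral(f_5) = 4.270286 -> 8.565 as n -> infinity


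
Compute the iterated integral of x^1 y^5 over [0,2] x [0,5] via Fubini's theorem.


By Fubini's theorem, the double integral factors as a product of single integrals:
Step 1: integral_0^2 x^1 dx = [x^2/2] from 0 to 2
     = 2^2/2 = 2
Step 2: integral_0^5 y^5 dy = [y^6/6] from 0 to 5
     = 5^6/6 = 2604.166667
Step 3: Double integral = 2 * 2604.166667 = 5208.333333


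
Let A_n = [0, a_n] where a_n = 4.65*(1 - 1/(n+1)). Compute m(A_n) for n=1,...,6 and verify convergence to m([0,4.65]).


By continuity of measure from below: if A_n increases to A, then m(A_n) -> m(A).
Here A = [0, 4.65], so m(A) = 4.65
Step 1: a_1 = 4.65*(1 - 1/2) = 2.325, m(A_1) = 2.325
Step 2: a_2 = 4.65*(1 - 1/3) = 3.1, m(A_2) = 3.1
Step 3: a_3 = 4.65*(1 - 1/4) = 3.4875, m(A_3) = 3.4875
Step 4: a_4 = 4.65*(1 - 1/5) = 3.72, m(A_4) = 3.72
Step 5: a_5 = 4.65*(1 - 1/6) = 3.875, m(A_5) = 3.875
Step 6: a_6 = 4.65*(1 - 1/7) = 3.9857, m(A_6) = 3.9857
Limit: m(A_n) -> m([0,4.65]) = 4.65


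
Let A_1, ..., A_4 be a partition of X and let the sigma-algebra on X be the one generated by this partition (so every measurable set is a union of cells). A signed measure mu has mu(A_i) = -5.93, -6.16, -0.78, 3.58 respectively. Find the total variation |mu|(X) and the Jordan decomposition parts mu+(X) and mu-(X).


Step 1: Every measurable set is a union of atoms (the cells / points), so a Hahn decomposition is
  obtained by grouping atoms by sign: P = union of atoms with mu > 0, N = union of the remaining atoms.
  Atoms in P (indices): 4;  atoms in N (indices): 1, 2, 3
  Positive values: 3.58
  Negative values: -5.93, -6.16, -0.78
Step 2: mu+(X) = mu(P) = sum of positive atom values = 3.58
Step 3: mu-(X) = -mu(N) = sum of |negative atom values| = 12.87
Step 4: |mu|(X) = mu+(X) + mu-(X) = 3.58 + 12.87 = 16.45


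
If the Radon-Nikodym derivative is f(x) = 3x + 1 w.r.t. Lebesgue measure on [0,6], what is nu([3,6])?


nu(A) = integral_A (dnu/dmu) dmu = integral_3^6 (3x + 1) dx
Step 1: Antiderivative F(x) = (3/2)x^2 + 1x
Step 2: F(6) = (3/2)*6^2 + 1*6 = 54 + 6 = 60
Step 3: F(3) = (3/2)*3^2 + 1*3 = 13.5 + 3 = 16.5
Step 4: nu([3,6]) = F(6) - F(3) = 60 - 16.5 = 43.5


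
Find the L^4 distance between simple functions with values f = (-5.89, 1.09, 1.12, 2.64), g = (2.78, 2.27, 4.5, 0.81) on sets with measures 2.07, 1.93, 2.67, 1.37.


Step 1: Compute differences f_i - g_i:
  -5.89 - 2.78 = -8.67
  1.09 - 2.27 = -1.18
  1.12 - 4.5 = -3.38
  2.64 - 0.81 = 1.83
Step 2: Compute |diff|^4 * measure for each set:
  |-8.67|^4 * 2.07 = 5650.363527 * 2.07 = 11696.252501
  |-1.18|^4 * 1.93 = 1.938778 * 1.93 = 3.741841
  |-3.38|^4 * 2.67 = 130.516915 * 2.67 = 348.480164
  |1.83|^4 * 1.37 = 11.215131 * 1.37 = 15.36473
Step 3: Sum = 12063.839236
Step 4: ||f-g||_4 = (12063.839236)^(1/4) = 10.480244


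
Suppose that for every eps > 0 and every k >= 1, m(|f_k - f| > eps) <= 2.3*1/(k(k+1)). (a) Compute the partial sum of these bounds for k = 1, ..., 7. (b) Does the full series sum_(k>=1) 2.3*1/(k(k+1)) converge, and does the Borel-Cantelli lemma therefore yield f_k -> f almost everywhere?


Step 1: List the terms 2.3*1/(k(k+1)) for k = 1 to 7:
  k=1: 1.15
  k=2: 0.383333
  k=3: 0.191667
  k=4: 0.115
  k=5: 0.076667
  k=6: 0.054762
  k=7: 0.041071
Step 2: Partial sum = 1.15 + 0.383333 + 0.191667 + 0.115 + 0.076667 + 0.054762 + 0.041071
     = 2.0125
Step 3: The full series sum_(k>=1) 2.3*1/(k(k+1)) converges (telescoping series sum 1/(k(k+1)) = 1; a constant multiple of a convergent series converges).
Step 4: Fix eps > 0. Since sum_k m(|f_k - f| > eps) < infinity, the Borel-Cantelli lemma gives
        m(limsup_k {|f_k - f| > eps}) = 0, i.e. for a.e. x, |f_k(x) - f(x)| <= eps for all large k.
        Applying this with eps = 1/j for j = 1, 2, ... and intersecting the countably many full-measure sets,
        for a.e. x we get limsup_k |f_k(x) - f(x)| <= 1/j for every j, hence f_k -> f almost everywhere.
Conclusion: series converges; Borel-Cantelli yields f_k -> f a.e.


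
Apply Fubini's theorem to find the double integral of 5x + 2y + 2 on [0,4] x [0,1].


By Fubini, integrate in x first, then y.
Step 1: Fix y, integrate over x in [0,4]:
  integral(5x + 2y + 2, x=0..4)
  = 5*(4^2 - 0^2)/2 + (2y + 2)*(4 - 0)
  = 40 + (2y + 2)*4
  = 40 + 8y + 8
  = 48 + 8y
Step 2: Integrate over y in [0,1]:
  integral(48 + 8y, y=0..1)
  = 48*1 + 8*(1^2 - 0^2)/2
  = 48 + 4
  = 52


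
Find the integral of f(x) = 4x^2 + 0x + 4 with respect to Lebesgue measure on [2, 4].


The Lebesgue integral of a Riemann-integrable function agrees with the Riemann integral.
Antiderivative F(x) = (4/3)x^3 + (0/2)x^2 + 4x
F(4) = (4/3)*4^3 + (0/2)*4^2 + 4*4
     = (4/3)*64 + (0/2)*16 + 4*4
     = 85.333333 + 0.0 + 16
     = 101.333333
F(2) = 18.666667
Integral = F(4) - F(2) = 101.333333 - 18.666667 = 82.666667


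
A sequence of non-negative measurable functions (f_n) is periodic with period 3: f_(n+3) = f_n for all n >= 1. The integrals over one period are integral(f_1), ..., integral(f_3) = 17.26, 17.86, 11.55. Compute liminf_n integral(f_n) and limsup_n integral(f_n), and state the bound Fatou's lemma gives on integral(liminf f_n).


The sequence (integral(f_n)) is periodic with period 3, repeating the values 17.26, 17.86, 11.55 indefinitely.
Step 1: For a periodic sequence, every tail (a_m, a_(m+1), ...) contains all 3 period values infinitely often.
Step 2: Hence inf of every tail = min of the period values = min(17.26, 17.86, 11.55) = 11.55.
        liminf_n integral(f_n) = sup over m of (inf of tail from m) = 11.55.
Step 3: Similarly sup of every tail = max of the period values = 17.86.
        limsup_n integral(f_n) = 17.86.
Step 4: Fatou's lemma: integral(liminf_n f_n) <= liminf_n integral(f_n) = 11.55.
        So the integral of the pointwise liminf is at most 11.55.


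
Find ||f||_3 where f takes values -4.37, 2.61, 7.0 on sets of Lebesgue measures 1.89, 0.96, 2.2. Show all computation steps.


Step 1: Compute |f_i|^3 for each value:
  |-4.37|^3 = 83.453453
  |2.61|^3 = 17.779581
  |7.0|^3 = 343
Step 2: Multiply by measures and sum:
  83.453453 * 1.89 = 157.727026
  17.779581 * 0.96 = 17.068398
  343 * 2.2 = 754.6
Sum = 157.727026 + 17.068398 + 754.6 = 929.395424
Step 3: Take the p-th root:
||f||_3 = (929.395424)^(1/3) = 9.758884


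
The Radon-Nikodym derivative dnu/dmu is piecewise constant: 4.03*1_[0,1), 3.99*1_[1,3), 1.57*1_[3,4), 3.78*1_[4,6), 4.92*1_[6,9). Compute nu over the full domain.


Integrate each piece of the Radon-Nikodym derivative:
Step 1: integral_0^1 4.03 dx = 4.03*(1-0) = 4.03*1 = 4.03
Step 2: integral_1^3 3.99 dx = 3.99*(3-1) = 3.99*2 = 7.98
Step 3: integral_3^4 1.57 dx = 1.57*(4-3) = 1.57*1 = 1.57
Step 4: integral_4^6 3.78 dx = 3.78*(6-4) = 3.78*2 = 7.56
Step 5: integral_6^9 4.92 dx = 4.92*(9-6) = 4.92*3 = 14.76
Total: 4.03 + 7.98 + 1.57 + 7.56 + 14.76 = 35.9


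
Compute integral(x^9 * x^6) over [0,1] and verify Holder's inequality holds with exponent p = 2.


Step 1: Exact integral of f*g = integral(x^15, 0, 1) = 1/16
     = 0.0625
Step 2: Holder bound with p=2, q=2:
  ||f||_p = (integral x^18 dx)^(1/2) = (1/19)^(1/2) = 0.229416
  ||g||_q = (integral x^12 dx)^(1/2) = (1/13)^(1/2) = 0.27735
Step 3: Holder bound = ||f||_p * ||g||_q = 0.229416 * 0.27735 = 0.063628
Verification: 0.0625 <= 0.063628 (Holder holds)


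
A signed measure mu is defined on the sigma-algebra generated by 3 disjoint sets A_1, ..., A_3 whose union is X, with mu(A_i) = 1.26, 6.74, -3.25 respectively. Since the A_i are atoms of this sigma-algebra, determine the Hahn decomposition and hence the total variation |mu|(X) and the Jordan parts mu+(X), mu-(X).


Step 1: Every measurable set is a union of atoms (the cells / points), so a Hahn decomposition is
  obtained by grouping atoms by sign: P = union of atoms with mu > 0, N = union of the remaining atoms.
  Atoms in P (indices): 1, 2;  atoms in N (indices): 3
  Positive values: 1.26, 6.74
  Negative values: -3.25
Step 2: mu+(X) = mu(P) = sum of positive atom values = 8
Step 3: mu-(X) = -mu(N) = sum of |negative atom values| = 3.25
Step 4: |mu|(X) = mu+(X) + mu-(X) = 8 + 3.25 = 11.25


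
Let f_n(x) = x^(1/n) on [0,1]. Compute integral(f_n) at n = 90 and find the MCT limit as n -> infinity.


At n = 90: f_90(x) = x^(1/90).
Step 1: integral(x^(1/90), 0, 1) = [x^(1/90+1) / (1/90+1)] from 0 to 1
     = 1 / (1/90 + 1) = 1 / ((90+1)/90) = 90/(90+1)
     = 90/91 = 0.989011
Step 2: As n -> infinity, f_n(x) = x^(1/n) -> 1 for x in (0,1], and f_n is increasing in n.
By MCT, lim_n integral(f_n) = integral(lim_n f_n) = integral(1, 0, 1) = 1.
Step 3: Verify convergence: 90/91 = 0.989011 -> 1


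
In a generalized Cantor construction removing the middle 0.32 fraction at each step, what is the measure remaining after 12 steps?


Step 1: At each step, fraction remaining = 1 - 0.32 = 0.68
Step 2: After 12 steps, measure = (0.68)^12
Result = 0.009775


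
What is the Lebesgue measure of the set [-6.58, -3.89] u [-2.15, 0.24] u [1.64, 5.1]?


For pairwise disjoint intervals, m(union) = sum of lengths.
= (-3.89 - -6.58) + (0.24 - -2.15) + (5.1 - 1.64)
= 2.69 + 2.39 + 3.46
= 8.54


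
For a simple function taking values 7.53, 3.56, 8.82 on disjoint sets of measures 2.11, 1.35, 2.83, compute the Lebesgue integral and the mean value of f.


Step 1: Integral = sum(value_i * measure_i)
= 7.53*2.11 + 3.56*1.35 + 8.82*2.83
= 15.8883 + 4.806 + 24.9606
= 45.6549
Step 2: Total measure of domain = 2.11 + 1.35 + 2.83 = 6.29
Step 3: Average value = 45.6549 / 6.29 = 7.258331


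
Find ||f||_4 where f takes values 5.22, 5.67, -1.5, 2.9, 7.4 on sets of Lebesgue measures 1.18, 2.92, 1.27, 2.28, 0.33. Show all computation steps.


Step 1: Compute |f_i|^4 for each value:
  |5.22|^4 = 742.475303
  |5.67|^4 = 1033.551771
  |-1.5|^4 = 5.0625
  |2.9|^4 = 70.7281
  |7.4|^4 = 2998.6576
Step 2: Multiply by measures and sum:
  742.475303 * 1.18 = 876.120857
  1033.551771 * 2.92 = 3017.971172
  5.0625 * 1.27 = 6.429375
  70.7281 * 2.28 = 161.260068
  2998.6576 * 0.33 = 989.557008
Sum = 876.120857 + 3017.971172 + 6.429375 + 161.260068 + 989.557008 = 5051.33848
Step 3: Take the p-th root:
||f||_4 = (5051.33848)^(1/4) = 8.430467


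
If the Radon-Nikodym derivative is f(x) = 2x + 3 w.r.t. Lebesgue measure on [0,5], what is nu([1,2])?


nu(A) = integral_A (dnu/dmu) dmu = integral_1^2 (2x + 3) dx
Step 1: Antiderivative F(x) = (2/2)x^2 + 3x
Step 2: F(2) = (2/2)*2^2 + 3*2 = 4 + 6 = 10
Step 3: F(1) = (2/2)*1^2 + 3*1 = 1 + 3 = 4
Step 4: nu([1,2]) = F(2) - F(1) = 10 - 4 = 6


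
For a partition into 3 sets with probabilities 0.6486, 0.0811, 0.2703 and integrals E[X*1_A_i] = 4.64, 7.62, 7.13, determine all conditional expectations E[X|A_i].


For each cell A_i: E[X|A_i] = E[X*1_A_i] / P(A_i)
Step 1: E[X|A_1] = 4.64 / 0.6486 = 7.15387
Step 2: E[X|A_2] = 7.62 / 0.0811 = 93.958076
Step 3: E[X|A_3] = 7.13 / 0.2703 = 26.378098
Verification: E[X] = sum E[X*1_A_i] = 4.64 + 7.62 + 7.13 = 19.39


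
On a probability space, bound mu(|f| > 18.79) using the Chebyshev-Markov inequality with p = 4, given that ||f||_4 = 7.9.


Chebyshev/Markov inequality: mu(|f| > eps) <= (||f||_p / eps)^p
Step 1: ||f||_4 / eps = 7.9 / 18.79 = 0.420436
Step 2: Raise to power p = 4:
  (0.420436)^4 = 0.031246
Step 3: Therefore mu(|f| > 18.79) <= 0.031246


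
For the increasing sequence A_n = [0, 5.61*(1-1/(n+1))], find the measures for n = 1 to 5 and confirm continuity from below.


By continuity of measure from below: if A_n increases to A, then m(A_n) -> m(A).
Here A = [0, 5.61], so m(A) = 5.61
Step 1: a_1 = 5.61*(1 - 1/2) = 2.805, m(A_1) = 2.805
Step 2: a_2 = 5.61*(1 - 1/3) = 3.74, m(A_2) = 3.74
Step 3: a_3 = 5.61*(1 - 1/4) = 4.2075, m(A_3) = 4.2075
Step 4: a_4 = 5.61*(1 - 1/5) = 4.488, m(A_4) = 4.488
Step 5: a_5 = 5.61*(1 - 1/6) = 4.675, m(A_5) = 4.675
Limit: m(A_n) -> m([0,5.61]) = 5.61


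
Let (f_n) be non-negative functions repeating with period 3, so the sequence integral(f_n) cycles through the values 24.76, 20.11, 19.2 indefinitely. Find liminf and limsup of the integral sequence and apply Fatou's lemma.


The sequence (integral(f_n)) is periodic with period 3, repeating the values 24.76, 20.11, 19.2 indefinitely.
Step 1: For a periodic sequence, every tail (a_m, a_(m+1), ...) contains all 3 period values infinitely often.
Step 2: Hence inf of every tail = min of the period values = min(24.76, 20.11, 19.2) = 19.2.
        liminf_n integral(f_n) = sup over m of (inf of tail from m) = 19.2.
Step 3: Similarly sup of every tail = max of the period values = 24.76.
        limsup_n integral(f_n) = 24.76.
Step 4: Fatou's lemma: integral(liminf_n f_n) <= liminf_n integral(f_n) = 19.2.
        So the integral of the pointwise liminf is at most 19.2.


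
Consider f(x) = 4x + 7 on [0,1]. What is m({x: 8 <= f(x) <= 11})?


f^(-1)([8, 11]) = {x : 8 <= 4x + 7 <= 11}
Solving: (8 - 7)/4 <= x <= (11 - 7)/4
= [0.25, 1]
Intersecting with [0,1]: [0.25, 1]
Measure = 1 - 0.25 = 0.75


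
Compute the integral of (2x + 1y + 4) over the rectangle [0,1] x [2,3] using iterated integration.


By Fubini, integrate in x first, then y.
Step 1: Fix y, integrate over x in [0,1]:
  integral(2x + 1y + 4, x=0..1)
  = 2*(1^2 - 0^2)/2 + (1y + 4)*(1 - 0)
  = 1 + (1y + 4)*1
  = 1 + 1y + 4
  = 5 + 1y
Step 2: Integrate over y in [2,3]:
  integral(5 + 1y, y=2..3)
  = 5*1 + 1*(3^2 - 2^2)/2
  = 5 + 2.5
  = 7.5


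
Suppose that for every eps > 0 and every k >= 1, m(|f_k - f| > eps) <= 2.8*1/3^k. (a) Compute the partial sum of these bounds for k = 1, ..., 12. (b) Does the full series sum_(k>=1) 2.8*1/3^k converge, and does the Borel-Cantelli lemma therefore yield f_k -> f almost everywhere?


Step 1: List the terms 2.8*1/3^k for k = 1 to 12:
  k=1: 0.933333
  k=2: 0.311111
  k=3: 0.103704
  k=4: 0.034568
  k=5: 0.011523
  k=6: 0.003841
  k=7: 0.00128
  k=8: 4.267642e-04
  k=9: 1.422547e-04
  k=10: 4.741825e-05
  k=11: 1.580608e-05
  k=12: 5.268694e-06
Step 2: Partial sum = 0.933333 + 0.311111 + 0.103704 + 0.034568 + 0.011523 + 0.003841 + 0.00128 + 4.267642e-04 + 1.422547e-04 + 4.741825e-05 + 1.580608e-05 + 5.268694e-06
     = 1.399997
Step 3: The full series sum_(k>=1) 2.8*1/3^k converges (geometric series with ratio 1/3 < 1; a constant multiple of a convergent series converges).
Step 4: Fix eps > 0. Since sum_k m(|f_k - f| > eps) < infinity, the Borel-Cantelli lemma gives
        m(limsup_k {|f_k - f| > eps}) = 0, i.e. for a.e. x, |f_k(x) - f(x)| <= eps for all large k.
        Applying this with eps = 1/j for j = 1, 2, ... and intersecting the countably many full-measure sets,
        for a.e. x we get limsup_k |f_k(x) - f(x)| <= 1/j for every j, hence f_k -> f almost everywhere.
Conclusion: series converges; Borel-Cantelli yields f_k -> f a.e.


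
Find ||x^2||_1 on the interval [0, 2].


Step 1: ||f||_1 = (integral_0^2 |x^2|^1 dx)^(1/1)
     = (integral_0^2 x^2 dx)^(1/1)
Step 2: integral_0^2 x^2 dx = [x^3/(3)] from 0 to 2 = 2^3/3
     = 8/3 = 2.666667
Step 3: ||f||_1 = (2.666667)^(1/1) = 2.666667


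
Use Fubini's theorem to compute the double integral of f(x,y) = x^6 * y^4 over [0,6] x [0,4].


By Fubini's theorem, the double integral factors as a product of single integrals:
Step 1: integral_0^6 x^6 dx = [x^7/7] from 0 to 6
     = 6^7/7 = 39990.857143
Step 2: integral_0^4 y^4 dy = [y^5/5] from 0 to 4
     = 4^5/5 = 204.8
Step 3: Double integral = 39990.857143 * 204.8 = 8.190128e+06


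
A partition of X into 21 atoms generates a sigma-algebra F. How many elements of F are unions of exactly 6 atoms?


Each element of F is a union of some subset of the 21 atoms.
Elements that are unions of exactly 6 atoms correspond to 6-element subsets of the 21 atoms.
Count = C(21, 6) = 21! / (6! * 15!) = 54264.


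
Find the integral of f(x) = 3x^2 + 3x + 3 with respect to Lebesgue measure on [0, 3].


The Lebesgue integral of a Riemann-integrable function agrees with the Riemann integral.
Antiderivative F(x) = (3/3)x^3 + (3/2)x^2 + 3x
F(3) = (3/3)*3^3 + (3/2)*3^2 + 3*3
     = (3/3)*27 + (3/2)*9 + 3*3
     = 27 + 13.5 + 9
     = 49.5
F(0) = 0.0
Integral = F(3) - F(0) = 49.5 - 0.0 = 49.5


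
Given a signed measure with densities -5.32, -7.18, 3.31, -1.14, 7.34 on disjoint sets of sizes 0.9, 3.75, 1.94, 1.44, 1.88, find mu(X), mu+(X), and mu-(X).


Step 1: Compute signed measure on each set:
  Set 1: -5.32 * 0.9 = -4.788
  Set 2: -7.18 * 3.75 = -26.925
  Set 3: 3.31 * 1.94 = 6.4214
  Set 4: -1.14 * 1.44 = -1.6416
  Set 5: 7.34 * 1.88 = 13.7992
Step 2: Total signed measure = (-4.788) + (-26.925) + (6.4214) + (-1.6416) + (13.7992)
     = -13.134
Step 3: Positive part mu+(X) = sum of positive contributions = 20.2206
Step 4: Negative part mu-(X) = |sum of negative contributions| = 33.3546


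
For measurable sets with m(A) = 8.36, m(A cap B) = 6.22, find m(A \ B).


m(A \ B) = m(A) - m(A n B)
= 8.36 - 6.22
= 2.14


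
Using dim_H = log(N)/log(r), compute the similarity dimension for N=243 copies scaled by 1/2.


For a self-similar set with N copies scaled by 1/r:
dim_H = log(N)/log(r) = log(243)/log(2)
= 5.493061/0.693147
= 7.924813


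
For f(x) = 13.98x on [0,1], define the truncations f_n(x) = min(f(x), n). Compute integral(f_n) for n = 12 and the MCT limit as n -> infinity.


f(x) = 13.98x on [0,1]; f_n(x) = min(13.98x, n). At n = 12:
Step 1: f(x) reaches 12 at x = 12/13.98 = 0.858369
Step 2: integral(f_12) = integral(13.98x, 0, 0.858369) + integral(12, 0.858369, 1)
       = 13.98*0.858369^2/2 + 12*(1 - 0.858369)
       = 5.150215 + 1.699571
       = 6.849785
Step 3: As n -> infinity, f_n increases to f, so by MCT integral(f_n) -> integral(f) = 13.98/2 = 6.99.
Convergence: integral(f_12) = 6.849785 -> 6.99 as n -> infinity


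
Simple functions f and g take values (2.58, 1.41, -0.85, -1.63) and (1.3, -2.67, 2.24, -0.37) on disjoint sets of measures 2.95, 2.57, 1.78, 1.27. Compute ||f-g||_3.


Step 1: Compute differences f_i - g_i:
  2.58 - 1.3 = 1.28
  1.41 - -2.67 = 4.08
  -0.85 - 2.24 = -3.09
  -1.63 - -0.37 = -1.26
Step 2: Compute |diff|^3 * measure for each set:
  |1.28|^3 * 2.95 = 2.097152 * 2.95 = 6.186598
  |4.08|^3 * 2.57 = 67.917312 * 2.57 = 174.547492
  |-3.09|^3 * 1.78 = 29.503629 * 1.78 = 52.51646
  |-1.26|^3 * 1.27 = 2.000376 * 1.27 = 2.540478
Step 3: Sum = 235.791027
Step 4: ||f-g||_3 = (235.791027)^(1/3) = 6.177922


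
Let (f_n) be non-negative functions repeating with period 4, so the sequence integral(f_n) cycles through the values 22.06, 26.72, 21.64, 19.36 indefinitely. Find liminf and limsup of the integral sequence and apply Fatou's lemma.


The sequence (integral(f_n)) is periodic with period 4, repeating the values 22.06, 26.72, 21.64, 19.36 indefinitely.
Step 1: For a periodic sequence, every tail (a_m, a_(m+1), ...) contains all 4 period values infinitely often.
Step 2: Hence inf of every tail = min of the period values = min(22.06, 26.72, 21.64, 19.36) = 19.36.
        liminf_n integral(f_n) = sup over m of (inf of tail from m) = 19.36.
Step 3: Similarly sup of every tail = max of the period values = 26.72.
        limsup_n integral(f_n) = 26.72.
Step 4: Fatou's lemma: integral(liminf_n f_n) <= liminf_n integral(f_n) = 19.36.
        So the integral of the pointwise liminf is at most 19.36.


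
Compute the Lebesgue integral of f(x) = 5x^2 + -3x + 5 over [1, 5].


The Lebesgue integral of a Riemann-integrable function agrees with the Riemann integral.
Antiderivative F(x) = (5/3)x^3 + (-3/2)x^2 + 5x
F(5) = (5/3)*5^3 + (-3/2)*5^2 + 5*5
     = (5/3)*125 + (-3/2)*25 + 5*5
     = 208.333333 + -37.5 + 25
     = 195.833333
F(1) = 5.166667
Integral = F(5) - F(1) = 195.833333 - 5.166667 = 190.666667


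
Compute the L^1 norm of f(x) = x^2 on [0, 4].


Step 1: ||f||_1 = (integral_0^4 |x^2|^1 dx)^(1/1)
     = (integral_0^4 x^2 dx)^(1/1)
Step 2: integral_0^4 x^2 dx = [x^3/(3)] from 0 to 4 = 4^3/3
     = 64/3 = 21.333333
Step 3: ||f||_1 = (21.333333)^(1/1) = 21.333333


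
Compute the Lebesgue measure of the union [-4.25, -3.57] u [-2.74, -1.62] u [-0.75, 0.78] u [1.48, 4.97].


For pairwise disjoint intervals, m(union) = sum of lengths.
= (-3.57 - -4.25) + (-1.62 - -2.74) + (0.78 - -0.75) + (4.97 - 1.48)
= 0.68 + 1.12 + 1.53 + 3.49
= 6.82


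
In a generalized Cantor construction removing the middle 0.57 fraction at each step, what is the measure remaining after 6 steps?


Step 1: At each step, fraction remaining = 1 - 0.57 = 0.43
Step 2: After 6 steps, measure = (0.43)^6
Step 3: Computing the power step by step:
  After step 1: 0.43
  After step 2: 0.1849
  After step 3: 0.079507
  After step 4: 0.034188
  After step 5: 0.014701
  ...
Result = 0.006321


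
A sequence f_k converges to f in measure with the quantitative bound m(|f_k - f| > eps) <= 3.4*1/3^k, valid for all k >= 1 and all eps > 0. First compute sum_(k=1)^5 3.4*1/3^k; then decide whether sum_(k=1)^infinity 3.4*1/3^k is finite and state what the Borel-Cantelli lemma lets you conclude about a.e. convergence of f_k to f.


Step 1: List the terms 3.4*1/3^k for k = 1 to 5:
  k=1: 1.133333
  k=2: 0.377778
  k=3: 0.125926
  k=4: 0.041975
  k=5: 0.013992
Step 2: Partial sum = 1.133333 + 0.377778 + 0.125926 + 0.041975 + 0.013992
     = 1.693004
Step 3: The full series sum_(k>=1) 3.4*1/3^k converges (geometric series with ratio 1/3 < 1; a constant multiple of a convergent series converges).
Step 4: Fix eps > 0. Since sum_k m(|f_k - f| > eps) < infinity, the Borel-Cantelli lemma gives
        m(limsup_k {|f_k - f| > eps}) = 0, i.e. for a.e. x, |f_k(x) - f(x)| <= eps for all large k.
        Applying this with eps = 1/j for j = 1, 2, ... and intersecting the countably many full-measure sets,
        for a.e. x we get limsup_k |f_k(x) - f(x)| <= 1/j for every j, hence f_k -> f almost everywhere.
Conclusion: series converges; Borel-Cantelli yields f_k -> f a.e.


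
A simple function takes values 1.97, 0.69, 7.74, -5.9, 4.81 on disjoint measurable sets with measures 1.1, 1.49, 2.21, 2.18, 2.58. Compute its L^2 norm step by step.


Step 1: Compute |f_i|^2 for each value:
  |1.97|^2 = 3.8809
  |0.69|^2 = 0.4761
  |7.74|^2 = 59.9076
  |-5.9|^2 = 34.81
  |4.81|^2 = 23.1361
Step 2: Multiply by measures and sum:
  3.8809 * 1.1 = 4.26899
  0.4761 * 1.49 = 0.709389
  59.9076 * 2.21 = 132.395796
  34.81 * 2.18 = 75.8858
  23.1361 * 2.58 = 59.691138
Sum = 4.26899 + 0.709389 + 132.395796 + 75.8858 + 59.691138 = 272.951113
Step 3: Take the p-th root:
||f||_2 = (272.951113)^(1/2) = 16.521232


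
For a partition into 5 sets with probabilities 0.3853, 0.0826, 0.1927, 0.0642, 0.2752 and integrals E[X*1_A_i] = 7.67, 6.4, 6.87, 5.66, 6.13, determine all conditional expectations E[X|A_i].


For each cell A_i: E[X|A_i] = E[X*1_A_i] / P(A_i)
Step 1: E[X|A_1] = 7.67 / 0.3853 = 19.906566
Step 2: E[X|A_2] = 6.4 / 0.0826 = 77.48184
Step 3: E[X|A_3] = 6.87 / 0.1927 = 35.651271
Step 4: E[X|A_4] = 5.66 / 0.0642 = 88.161994
Step 5: E[X|A_5] = 6.13 / 0.2752 = 22.274709
Verification: E[X] = sum E[X*1_A_i] = 7.67 + 6.4 + 6.87 + 5.66 + 6.13 = 32.73


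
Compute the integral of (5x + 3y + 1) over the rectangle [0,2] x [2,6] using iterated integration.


By Fubini, integrate in x first, then y.
Step 1: Fix y, integrate over x in [0,2]:
  integral(5x + 3y + 1, x=0..2)
  = 5*(2^2 - 0^2)/2 + (3y + 1)*(2 - 0)
  = 10 + (3y + 1)*2
  = 10 + 6y + 2
  = 12 + 6y
Step 2: Integrate over y in [2,6]:
  integral(12 + 6y, y=2..6)
  = 12*4 + 6*(6^2 - 2^2)/2
  = 48 + 96
  = 144


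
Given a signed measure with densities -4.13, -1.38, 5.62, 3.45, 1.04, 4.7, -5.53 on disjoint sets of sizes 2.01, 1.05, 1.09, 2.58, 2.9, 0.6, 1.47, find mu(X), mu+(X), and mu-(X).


Step 1: Compute signed measure on each set:
  Set 1: -4.13 * 2.01 = -8.3013
  Set 2: -1.38 * 1.05 = -1.449
  Set 3: 5.62 * 1.09 = 6.1258
  Set 4: 3.45 * 2.58 = 8.901
  Set 5: 1.04 * 2.9 = 3.016
  Set 6: 4.7 * 0.6 = 2.82
  Set 7: -5.53 * 1.47 = -8.1291
Step 2: Total signed measure = (-8.3013) + (-1.449) + (6.1258) + (8.901) + (3.016) + (2.82) + (-8.1291)
     = 2.9834
Step 3: Positive part mu+(X) = sum of positive contributions = 20.8628
Step 4: Negative part mu-(X) = |sum of negative contributions| = 17.8794


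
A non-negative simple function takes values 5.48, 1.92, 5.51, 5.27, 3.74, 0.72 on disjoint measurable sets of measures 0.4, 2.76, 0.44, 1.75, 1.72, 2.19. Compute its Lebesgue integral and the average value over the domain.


Step 1: Integral = sum(value_i * measure_i)
= 5.48*0.4 + 1.92*2.76 + 5.51*0.44 + 5.27*1.75 + 3.74*1.72 + 0.72*2.19
= 2.192 + 5.2992 + 2.4244 + 9.2225 + 6.4328 + 1.5768
= 27.1477
Step 2: Total measure of domain = 0.4 + 2.76 + 0.44 + 1.75 + 1.72 + 2.19 = 9.26
Step 3: Average value = 27.1477 / 9.26 = 2.931717
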